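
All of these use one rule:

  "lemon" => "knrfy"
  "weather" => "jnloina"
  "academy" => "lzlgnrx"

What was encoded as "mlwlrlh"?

l(11)→k(10) and e(4)→n(13) fit y≡7x+11 (mod 26); the inverse of 7 mod 26 is 15. This is an affine cipher: with a=0,…,z=25, each position x becomes (7x+11) mod 26.
Decoding mlwlrlh: m(12)→15·(12−11)≡15=p; l(11)→15·(11−11)≡0=a; w(22)→15·(22−11)≡9=j; l(11)→15·(11−11)≡0=a; r(17)→15·(17−11)≡12=m; l(11)→15·(11−11)≡0=a; h(7)→15·(7−11)≡18=s (all mod 26).

pajamas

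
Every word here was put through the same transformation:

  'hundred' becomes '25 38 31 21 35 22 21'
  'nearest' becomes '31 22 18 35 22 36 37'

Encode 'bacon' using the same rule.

19 18 20 32 31

Letters become their 1-based position plus 17 (so a→18, b→19, …).
Applying it to bacon: b=2→19, a=1→18, c=3→20, o=15→32, n=14→31.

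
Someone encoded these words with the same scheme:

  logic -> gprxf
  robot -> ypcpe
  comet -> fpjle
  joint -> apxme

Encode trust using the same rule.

Each letter's alphabet position (a=0..z=25) is mapped through 3·x+25 mod 26 — an affine cipher.
On trust: t(19)→3·19+25≡4=e; r(17)→3·17+25≡24=y; u(20)→3·20+25≡7=h; s(18)→3·18+25≡1=b; t(19)→3·19+25≡4=e (all mod 26).

eyhbe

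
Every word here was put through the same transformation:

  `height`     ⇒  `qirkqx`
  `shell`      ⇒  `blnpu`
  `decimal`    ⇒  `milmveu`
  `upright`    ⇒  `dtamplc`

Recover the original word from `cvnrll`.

Shifts by position in height: pos 0: h→q (+9), pos 1: e→i (+4), pos 2: i→r (+9), pos 3: g→k (+4) — repeating every 2. The shifts repeat in a cycle of length 2: positions 0,1,… shift by +9, +4, then the pattern repeats.
Reversing it on cvnrll: c−9=t, v−4=r, n−9=e, r−4=n, l−9=c, l−4=h.

trench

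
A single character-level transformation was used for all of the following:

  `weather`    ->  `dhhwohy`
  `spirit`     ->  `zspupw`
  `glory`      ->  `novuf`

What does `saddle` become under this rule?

zdkgsh

Shifts by position in weather: pos 0: w→d (+7), pos 1: e→h (+3), pos 2: a→h (+7), pos 3: t→w (+3) — repeating every 2. The shifts repeat in a cycle of length 2: positions 0,1,… shift by +7, +3, then the pattern repeats.
On saddle: s+7=z, a+3=d, d+7=k, d+3=g, l+7=s, e+3=h.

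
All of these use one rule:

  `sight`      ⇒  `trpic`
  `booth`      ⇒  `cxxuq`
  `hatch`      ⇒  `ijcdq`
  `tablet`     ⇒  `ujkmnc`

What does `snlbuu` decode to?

Shifts by position in sight: pos 0: s→t (+1), pos 1: i→r (+9), pos 2: g→p (+9), pos 3: h→i (+1), pos 4: t→c (+9) — repeating every 3. It's a Vigenère-style cipher with numeric key [1,9,9]: position i shifts by key[i mod 3].
Reversing it on snlbuu: s−1=r, n−9=e, l−9=c, b−1=a, u−9=l, u−9=l.

recall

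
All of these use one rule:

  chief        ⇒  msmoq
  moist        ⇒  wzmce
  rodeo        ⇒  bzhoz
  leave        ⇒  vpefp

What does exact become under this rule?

Shifts by position in chief: pos 0: c→m (+10), pos 1: h→s (+11), pos 2: i→m (+4), pos 3: e→o (+10), pos 4: f→q (+11) — repeating every 3. A repeating key of period 3 is used — shifts +10, +11, +4 over and over.
Applying it to exact: e+10=o, x+11=i, a+4=e, c+10=m, t+11=e.

oieme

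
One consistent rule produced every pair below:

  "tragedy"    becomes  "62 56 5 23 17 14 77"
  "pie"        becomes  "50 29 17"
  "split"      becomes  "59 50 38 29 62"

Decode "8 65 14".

bud

t(#20)→62 and r(#18)→56: differences scale by 3, so n = 3·pos + 2. The formula is n = 3×(alphabet index, a=1) + 2.
Undoing it on 8 65 14: 8→(8−2)÷3=2=b, 65→(65−2)÷3=21=u, 14→(14−2)÷3=4=d.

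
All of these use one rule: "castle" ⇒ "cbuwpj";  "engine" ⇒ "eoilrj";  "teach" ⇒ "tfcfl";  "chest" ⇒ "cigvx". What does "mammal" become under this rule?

mbopeq

Letter i (0-indexed) is shifted by i+0, so successive shifts are 0, 1, 2, ….
On mammal: m+0=m, a+1=b, m+2=o, m+3=p, a+4=e, l+5=q.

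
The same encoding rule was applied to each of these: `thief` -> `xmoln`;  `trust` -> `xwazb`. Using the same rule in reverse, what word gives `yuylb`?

upset

Each letter shifts forward by (position + 4), i.e. 4, 5, 6, … — the shift grows by one for each successive letter.
Undoing it on yuylb: y−4=u, u−5=p, y−6=s, l−7=e, b−8=t.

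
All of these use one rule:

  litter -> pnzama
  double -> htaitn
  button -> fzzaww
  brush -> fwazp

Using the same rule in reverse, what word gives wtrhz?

solar

Each letter shifts forward by (position + 4), i.e. 4, 5, 6, … — the shift grows by one for each successive letter.
Decoding wtrhz: w−4=s, t−5=o, r−6=l, h−7=a, z−8=r.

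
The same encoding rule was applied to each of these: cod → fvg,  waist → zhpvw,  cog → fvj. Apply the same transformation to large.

ohujl

The rule splits by letter class: vowels +7, consonants +3.
For large: l(cons)+3=o, a(vowel)+7=h, r(cons)+3=u, g(cons)+3=j, e(vowel)+7=l.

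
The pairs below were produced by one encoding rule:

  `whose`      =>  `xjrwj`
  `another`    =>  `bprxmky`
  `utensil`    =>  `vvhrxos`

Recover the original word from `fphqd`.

In whose: w→x is +1, h→j is +2, o→r is +3, s→w is +4 — the shift increases by 1 each position. Each letter shifts forward by (position + 1), i.e. 1, 2, 3, … — the shift grows by one for each successive letter.
Undoing it on fphqd: f−1=e, p−2=n, h−3=e, q−4=m, d−5=y.

enemy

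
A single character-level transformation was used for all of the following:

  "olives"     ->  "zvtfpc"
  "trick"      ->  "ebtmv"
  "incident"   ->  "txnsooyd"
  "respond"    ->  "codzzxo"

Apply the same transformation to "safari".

Shifts by position in olives: pos 0: o→z (+11), pos 1: l→v (+10), pos 2: i→t (+11), pos 3: v→f (+10) — repeating every 2. It's a Vigenère-style cipher with numeric key [11,10]: position i shifts by key[i mod 2].
Applying it to safari: s+11=d, a+10=k, f+11=q, a+10=k, r+11=c, i+10=s.

dkqkcs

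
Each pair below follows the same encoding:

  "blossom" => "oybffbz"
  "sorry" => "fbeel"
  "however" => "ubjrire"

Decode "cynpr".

Compare letters: b→o is +13, l→y is +13, o→b is +13 — a constant shift. It's a constant shift of +13 (ROT13).
Reversing it on cynpr: c−13=p, y−13=l, n−13=a, p−13=c, r−13=e.

place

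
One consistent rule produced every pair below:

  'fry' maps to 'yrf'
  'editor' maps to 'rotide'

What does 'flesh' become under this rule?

It's just the letters in reverse order.
For flesh: reverse → hself.

hself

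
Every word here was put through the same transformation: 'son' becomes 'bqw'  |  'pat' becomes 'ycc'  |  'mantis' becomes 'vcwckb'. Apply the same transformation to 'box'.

kqg

The shift depends on letter class: consonant s→b is +9, but vowel o→q is +2. The rule splits by letter class: vowels +2, consonants +9.
For box: b(cons)+9=k, o(vowel)+2=q, x(cons)+9=g.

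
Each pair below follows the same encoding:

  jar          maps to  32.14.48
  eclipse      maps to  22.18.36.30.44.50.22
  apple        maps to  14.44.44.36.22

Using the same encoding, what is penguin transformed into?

j(#10)→32 and a(#1)→14: differences scale by 2, so n = 2·pos + 12. With a=1..z=26, the number is 2·pos + 12.
Applying it to penguin: p=16→44, e=5→22, n=14→40, g=7→26, u=21→54, i=9→30, n=14→40.

44.22.40.26.54.30.40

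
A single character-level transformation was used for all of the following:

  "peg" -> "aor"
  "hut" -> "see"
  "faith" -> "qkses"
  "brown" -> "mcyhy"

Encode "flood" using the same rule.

qwyyo

The shift depends on letter class: consonant p→a is +11, but vowel e→o is +10. Vowels shift forward by 10 and consonants shift forward by 11.
On flood: f(cons)+11=q, l(cons)+11=w, o(vowel)+10=y, o(vowel)+10=y, d(cons)+11=o.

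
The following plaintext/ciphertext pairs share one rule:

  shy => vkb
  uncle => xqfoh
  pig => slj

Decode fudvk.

Each letter is shifted forward by 3 in the alphabet (a Caesar shift of +3).
Decoding fudvk: f−3=c, u−3=r, d−3=a, v−3=s, k−3=h.

crash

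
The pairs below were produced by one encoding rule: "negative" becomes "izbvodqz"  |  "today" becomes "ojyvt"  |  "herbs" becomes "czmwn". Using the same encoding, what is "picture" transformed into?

kdxopmz

Each letter is shifted forward by 21 in the alphabet (a Caesar shift of +21).
For picture: p+21=k, i+21=d, c+21=x, t+21=o, u+21=p, r+21=m, e+21=z.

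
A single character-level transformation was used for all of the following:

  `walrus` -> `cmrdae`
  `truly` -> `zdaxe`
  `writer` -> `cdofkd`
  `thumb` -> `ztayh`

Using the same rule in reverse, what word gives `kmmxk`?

Shifts by position in walrus: pos 0: w→c (+6), pos 1: a→m (+12), pos 2: l→r (+6), pos 3: r→d (+12) — repeating every 2. A repeating key of period 2 is used — shifts +6, +12 over and over.
Undoing it on kmmxk: k−6=e, m−12=a, m−6=g, x−12=l, k−6=e.

eagle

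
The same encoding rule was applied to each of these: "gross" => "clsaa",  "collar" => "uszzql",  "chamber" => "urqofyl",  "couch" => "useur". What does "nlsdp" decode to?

g(6)→c(2) and r(17)→l(11) fit y≡15x+16 (mod 26); the inverse of 15 mod 26 is 7. Each letter's alphabet position (a=0..z=25) is mapped through 15·x+16 mod 26 — an affine cipher.
Reversing it on nlsdp: n(13)→7·(13−16)≡5=f; l(11)→7·(11−16)≡17=r; s(18)→7·(18−16)≡14=o; d(3)→7·(3−16)≡13=n; p(15)→7·(15−16)≡19=t (all mod 26).

front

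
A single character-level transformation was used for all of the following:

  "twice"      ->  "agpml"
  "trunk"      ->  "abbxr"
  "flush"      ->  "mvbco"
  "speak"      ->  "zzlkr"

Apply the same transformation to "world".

dyyvk

A repeating key of period 2 is used — shifts +7, +10 over and over.
Applying it to world: w+7=d, o+10=y, r+7=y, l+10=v, d+7=k.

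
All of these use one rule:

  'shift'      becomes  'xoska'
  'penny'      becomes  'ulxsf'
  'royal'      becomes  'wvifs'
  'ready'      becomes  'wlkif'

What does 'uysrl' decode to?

It's a Vigenère-style cipher with numeric key [5,7,10]: position i shifts by key[i mod 3].
Decoding uysrl: u−5=p, y−7=r, s−10=i, r−5=m, l−7=e.

prime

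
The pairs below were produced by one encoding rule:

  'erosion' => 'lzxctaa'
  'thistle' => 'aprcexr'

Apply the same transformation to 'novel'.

uweow

The shift increases by 1 at each position, starting from +7: 7, 8, 9, ….
Applying it to novel: n+7=u, o+8=w, v+9=e, e+10=o, l+11=w.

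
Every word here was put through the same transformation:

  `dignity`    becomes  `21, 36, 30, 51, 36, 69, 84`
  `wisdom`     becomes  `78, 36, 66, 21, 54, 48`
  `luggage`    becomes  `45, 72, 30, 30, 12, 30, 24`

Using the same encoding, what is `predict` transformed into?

57, 63, 24, 21, 36, 18, 69

With a=1..z=26, the number is 3·pos + 9.
Applying it to predict: p=16→57, r=18→63, e=5→24, d=4→21, i=9→36, c=3→18, t=20→69.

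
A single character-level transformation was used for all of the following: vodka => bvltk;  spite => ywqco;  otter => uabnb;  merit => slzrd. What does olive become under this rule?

In vodka: v→b is +6, o→v is +7, d→l is +8, k→t is +9 — the shift increases by 1 each position. Each letter shifts forward by (position + 6), i.e. 6, 7, 8, … — the shift grows by one for each successive letter.
On olive: o+6=u, l+7=s, i+8=q, v+9=e, e+10=o.

usqeo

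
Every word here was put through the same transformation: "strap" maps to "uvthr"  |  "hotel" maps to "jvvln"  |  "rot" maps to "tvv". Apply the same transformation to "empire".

lorptl

The shift depends on letter class: consonant s→u is +2, but vowel a→h is +7. The rule splits by letter class: vowels +7, consonants +2.
Applying it to empire: e(vowel)+7=l, m(cons)+2=o, p(cons)+2=r, i(vowel)+7=p, r(cons)+2=t, e(vowel)+7=l.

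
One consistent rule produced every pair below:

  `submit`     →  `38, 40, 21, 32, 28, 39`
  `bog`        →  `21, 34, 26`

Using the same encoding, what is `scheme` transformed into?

s is letter #19 and maps to 38: an offset of 19. The number is (letter's place in the alphabet, a=1) + 19.
On scheme: s=19→38, c=3→22, h=8→27, e=5→24, m=13→32, e=5→24.

38, 22, 27, 24, 32, 24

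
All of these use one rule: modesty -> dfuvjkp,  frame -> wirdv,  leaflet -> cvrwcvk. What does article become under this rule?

Compare letters: m→d is +17, o→f is +17, d→u is +17 — a constant shift. It's a constant shift of +17 (ROT17).
Applying it to article: a+17=r, r+17=i, t+17=k, i+17=z, c+17=t, l+17=c, e+17=v.

rikztcv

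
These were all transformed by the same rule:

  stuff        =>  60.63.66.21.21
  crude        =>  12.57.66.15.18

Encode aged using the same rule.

s(#19)→60 and t(#20)→63: differences scale by 3, so n = 3·pos + 3. With a=1..z=26, the number is 3·pos + 3.
On aged: a=1→6, g=7→24, e=5→18, d=4→15.

6.24.18.15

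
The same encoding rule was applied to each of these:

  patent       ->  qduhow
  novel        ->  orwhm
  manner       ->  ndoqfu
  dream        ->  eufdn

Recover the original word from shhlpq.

region

It's a Vigenère-style cipher with numeric key [1,3]: position i shifts by key[i mod 2].
Decoding shhlpq: s−1=r, h−3=e, h−1=g, l−3=i, p−1=o, q−3=n.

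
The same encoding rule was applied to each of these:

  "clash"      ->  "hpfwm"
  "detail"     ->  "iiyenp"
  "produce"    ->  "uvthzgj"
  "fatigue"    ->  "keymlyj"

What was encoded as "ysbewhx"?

The shifts repeat in a cycle of length 2: positions 0,1,… shift by +5, +4, then the pattern repeats.
Undoing it on ysbewhx: y−5=t, s−4=o, b−5=w, e−4=a, w−5=r, h−4=d, x−5=s.

towards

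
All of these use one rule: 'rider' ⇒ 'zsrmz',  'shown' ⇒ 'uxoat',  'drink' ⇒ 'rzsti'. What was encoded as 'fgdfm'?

valve

This is an affine cipher: with a=0,…,z=25, each position x becomes (21x+6) mod 26.
Undoing it on fgdfm: f(5)→5·(5−6)≡21=v; g(6)→5·(6−6)≡0=a; d(3)→5·(3−6)≡11=l; f(5)→5·(5−6)≡21=v; m(12)→5·(12−6)≡4=e (all mod 26).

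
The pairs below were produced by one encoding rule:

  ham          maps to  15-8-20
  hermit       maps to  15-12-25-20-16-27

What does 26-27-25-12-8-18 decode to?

streak

h is letter #8 and maps to 15: an offset of 7. Letters become their 1-based position plus 7 (so a→8, b→9, …).
Reversing it on 26-27-25-12-8-18: 26→(26−7)÷1=19=s, 27→(27−7)÷1=20=t, 25→(25−7)÷1=18=r, 12→(12−7)÷1=5=e, 8→(8−7)÷1=1=a, 18→(18−7)÷1=11=k.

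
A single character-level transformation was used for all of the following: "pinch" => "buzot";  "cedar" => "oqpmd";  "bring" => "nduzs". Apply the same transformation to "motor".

Compare letters: p→b is +12, i→u is +12, n→z is +12 — a constant shift. This is a Caesar cipher with shift 12.
For motor: m+12=y, o+12=a, t+12=f, o+12=a, r+12=d.

yafad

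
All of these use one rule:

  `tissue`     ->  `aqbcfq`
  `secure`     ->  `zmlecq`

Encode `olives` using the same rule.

In tissue: t→a is +7, i→q is +8, s→b is +9, s→c is +10 — the shift increases by 1 each position. Letter i (0-indexed) is shifted by i+7, so successive shifts are 7, 8, 9, ….
Applying it to olives: o+7=v, l+8=t, i+9=r, v+10=f, e+11=p, s+12=e.

vtrfpe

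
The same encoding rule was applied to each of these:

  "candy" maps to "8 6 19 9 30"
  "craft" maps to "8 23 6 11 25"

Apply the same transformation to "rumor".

23 26 18 20 23

c is letter #3 and maps to 8: an offset of 5. Letters become their 1-based position plus 5 (so a→6, b→7, …).
Applying it to rumor: r=18→23, u=21→26, m=13→18, o=15→20, r=18→23.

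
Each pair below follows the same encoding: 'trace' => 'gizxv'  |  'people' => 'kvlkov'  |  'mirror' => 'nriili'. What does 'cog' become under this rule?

xlt

Each pair mirrors across the alphabet (t↔g, r↔i, a↔z): positions sum to 25. Letters are reflected about the middle of the alphabet (position → 25−position): Atbash.
For cog: c↔x, o↔l, g↔t.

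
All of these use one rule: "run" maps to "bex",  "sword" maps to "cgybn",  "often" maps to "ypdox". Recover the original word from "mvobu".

clerk

Compare letters: r→b is +10, u→e is +10, n→x is +10 — a constant shift. This is a Caesar cipher with shift 10.
Decoding mvobu: m−10=c, v−10=l, o−10=e, b−10=r, u−10=k.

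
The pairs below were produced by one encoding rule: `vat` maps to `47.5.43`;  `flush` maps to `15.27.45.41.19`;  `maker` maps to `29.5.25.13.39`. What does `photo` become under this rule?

35.19.33.43.33

v(#22)→47 and a(#1)→5: differences scale by 2, so n = 2·pos + 3. With a=1..z=26, the number is 2·pos + 3.
On photo: p=16→35, h=8→19, o=15→33, t=20→43, o=15→33.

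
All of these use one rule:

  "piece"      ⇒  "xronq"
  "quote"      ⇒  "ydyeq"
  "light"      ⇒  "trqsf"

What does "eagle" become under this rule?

mjqwq

In piece: p→x is +8, i→r is +9, e→o is +10, c→n is +11 — the shift increases by 1 each position. The shift increases by 1 at each position, starting from +8: 8, 9, 10, ….
For eagle: e+8=m, a+9=j, g+10=q, l+11=w, e+12=q.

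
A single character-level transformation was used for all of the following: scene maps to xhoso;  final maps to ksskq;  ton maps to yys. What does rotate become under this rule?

wyykyo

Vowels shift forward by 10 and consonants shift forward by 5.
On rotate: r(cons)+5=w, o(vowel)+10=y, t(cons)+5=y, a(vowel)+10=k, t(cons)+5=y, e(vowel)+10=o.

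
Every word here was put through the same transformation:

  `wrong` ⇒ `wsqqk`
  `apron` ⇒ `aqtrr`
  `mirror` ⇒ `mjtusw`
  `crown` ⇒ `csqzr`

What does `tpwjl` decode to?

Each letter shifts forward by its position index (0, 1, 2, …) — the shift grows by one for each successive letter.
Undoing it on tpwjl: t−0=t, p−1=o, w−2=u, j−3=g, l−4=h.

tough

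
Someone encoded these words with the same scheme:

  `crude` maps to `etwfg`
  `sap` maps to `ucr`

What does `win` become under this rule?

ykp

Compare letters: c→e is +2, r→t is +2, u→w is +2 — a constant shift. This is a Caesar cipher with shift 2.
For win: w+2=y, i+2=k, n+2=p.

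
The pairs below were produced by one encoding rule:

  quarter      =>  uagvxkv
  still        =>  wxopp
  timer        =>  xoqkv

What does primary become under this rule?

Two shifts are in play — +6 for a/e/i/o/u, +4 for every other letter.
On primary: p(cons)+4=t, r(cons)+4=v, i(vowel)+6=o, m(cons)+4=q, a(vowel)+6=g, r(cons)+4=v, y(cons)+4=c.

tvoqgvc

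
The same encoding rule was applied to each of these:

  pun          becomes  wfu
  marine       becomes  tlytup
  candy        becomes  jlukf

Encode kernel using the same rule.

rpyups

The shift depends on letter class: consonant p→w is +7, but vowel u→f is +11. Vowels shift forward by 11 and consonants shift forward by 7.
Applying it to kernel: k(cons)+7=r, e(vowel)+11=p, r(cons)+7=y, n(cons)+7=u, e(vowel)+11=p, l(cons)+7=s.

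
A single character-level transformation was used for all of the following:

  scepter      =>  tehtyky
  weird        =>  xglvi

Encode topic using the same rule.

In scepter: s→t is +1, c→e is +2, e→h is +3, p→t is +4 — the shift increases by 1 each position. Each letter shifts forward by (position + 1), i.e. 1, 2, 3, … — the shift grows by one for each successive letter.
For topic: t+1=u, o+2=q, p+3=s, i+4=m, c+5=h.

uqsmh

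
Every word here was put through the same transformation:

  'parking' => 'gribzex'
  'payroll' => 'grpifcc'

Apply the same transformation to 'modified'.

Every letter moves 17 places later in the alphabet, wrapping around z→a.
On modified: m+17=d, o+17=f, d+17=u, i+17=z, f+17=w, i+17=z, e+17=v, d+17=u.

dfuzwzvu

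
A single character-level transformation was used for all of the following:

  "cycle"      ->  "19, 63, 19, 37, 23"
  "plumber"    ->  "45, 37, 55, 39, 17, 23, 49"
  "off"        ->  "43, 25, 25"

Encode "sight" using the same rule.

51, 31, 27, 29, 53

c(#3)→19 and y(#25)→63: differences scale by 2, so n = 2·pos + 13. The formula is n = 2×(alphabet index, a=1) + 13.
On sight: s=19→51, i=9→31, g=7→27, h=8→29, t=20→53.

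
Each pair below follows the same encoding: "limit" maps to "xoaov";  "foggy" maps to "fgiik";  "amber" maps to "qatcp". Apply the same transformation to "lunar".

xydqp

l(11)→x(23) and i(8)→o(14) fit y≡3x+16 (mod 26); the inverse of 3 mod 26 is 9. This is an affine cipher: with a=0,…,z=25, each position x becomes (3x+16) mod 26.
On lunar: l(11)→3·11+16≡23=x; u(20)→3·20+16≡24=y; n(13)→3·13+16≡3=d; a(0)→3·0+16≡16=q; r(17)→3·17+16≡15=p (all mod 26).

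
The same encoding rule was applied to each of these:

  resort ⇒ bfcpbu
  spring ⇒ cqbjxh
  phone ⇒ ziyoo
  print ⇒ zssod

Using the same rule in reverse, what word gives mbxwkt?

Shifts by position in resort: pos 0: r→b (+10), pos 1: e→f (+1), pos 2: s→c (+10), pos 3: o→p (+1) — repeating every 2. It's a Vigenère-style cipher with numeric key [10,1]: position i shifts by key[i mod 2].
Decoding mbxwkt: m−10=c, b−1=a, x−10=n, w−1=v, k−10=a, t−1=s.

canvas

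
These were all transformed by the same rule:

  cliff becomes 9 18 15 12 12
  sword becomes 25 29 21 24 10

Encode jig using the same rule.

16 15 13

Each letter is replaced by its alphabet position (a=1..z=26) + 6.
For jig: j=10→16, i=9→15, g=7→13.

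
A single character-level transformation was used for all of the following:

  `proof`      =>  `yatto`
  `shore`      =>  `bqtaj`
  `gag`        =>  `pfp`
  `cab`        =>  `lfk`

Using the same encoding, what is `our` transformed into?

The shift depends on letter class: consonant p→y is +9, but vowel o→t is +5. Two shifts are in play — +5 for a/e/i/o/u, +9 for every other letter.
Applying it to our: o(vowel)+5=t, u(vowel)+5=z, r(cons)+9=a.

tza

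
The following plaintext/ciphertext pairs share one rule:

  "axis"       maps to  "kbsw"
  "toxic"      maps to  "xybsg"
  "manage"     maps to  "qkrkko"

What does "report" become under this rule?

The shift depends on letter class: consonant x→b is +4, but vowel a→k is +10. Two shifts are in play — +10 for a/e/i/o/u, +4 for every other letter.
Applying it to report: r(cons)+4=v, e(vowel)+10=o, p(cons)+4=t, o(vowel)+10=y, r(cons)+4=v, t(cons)+4=x.

votyvx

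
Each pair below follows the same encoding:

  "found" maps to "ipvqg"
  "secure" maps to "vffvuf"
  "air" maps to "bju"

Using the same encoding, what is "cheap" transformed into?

Two shifts are in play — +1 for a/e/i/o/u, +3 for every other letter.
On cheap: c(cons)+3=f, h(cons)+3=k, e(vowel)+1=f, a(vowel)+1=b, p(cons)+3=s.

fkfbs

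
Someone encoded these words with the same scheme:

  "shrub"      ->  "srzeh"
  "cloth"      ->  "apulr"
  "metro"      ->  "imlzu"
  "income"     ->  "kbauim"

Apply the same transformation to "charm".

Treating letters as 0–25, the rule is x ↦ 19x + 14 (mod 26).
Applying it to charm: c(2)→19·2+14≡0=a; h(7)→19·7+14≡17=r; a(0)→19·0+14≡14=o; r(17)→19·17+14≡25=z; m(12)→19·12+14≡8=i (all mod 26).

arozi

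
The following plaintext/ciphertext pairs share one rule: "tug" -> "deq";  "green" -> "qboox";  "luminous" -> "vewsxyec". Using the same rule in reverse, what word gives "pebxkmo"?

furnace

Compare letters: t→d is +10, u→e is +10, g→q is +10 — a constant shift. This is a Caesar cipher with shift 10.
Reversing it on pebxkmo: p−10=f, e−10=u, b−10=r, x−10=n, k−10=a, m−10=c, o−10=e.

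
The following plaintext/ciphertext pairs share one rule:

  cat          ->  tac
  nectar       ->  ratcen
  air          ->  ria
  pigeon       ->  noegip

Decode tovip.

The word is simply reversed.
Decoding tovip: then reverse → pivot.

pivot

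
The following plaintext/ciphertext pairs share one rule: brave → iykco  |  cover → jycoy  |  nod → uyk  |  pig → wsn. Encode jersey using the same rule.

qoyzof

The shift depends on letter class: consonant b→i is +7, but vowel a→k is +10. Vowels shift forward by 10 and consonants shift forward by 7.
On jersey: j(cons)+7=q, e(vowel)+10=o, r(cons)+7=y, s(cons)+7=z, e(vowel)+10=o, y(cons)+7=f.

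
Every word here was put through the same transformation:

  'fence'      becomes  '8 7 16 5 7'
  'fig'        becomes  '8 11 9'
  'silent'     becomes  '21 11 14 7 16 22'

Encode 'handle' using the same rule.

10 3 16 6 14 7

f is letter #6 and maps to 8: an offset of 2. The number is (letter's place in the alphabet, a=1) + 2.
For handle: h=8→10, a=1→3, n=14→16, d=4→6, l=12→14, e=5→7.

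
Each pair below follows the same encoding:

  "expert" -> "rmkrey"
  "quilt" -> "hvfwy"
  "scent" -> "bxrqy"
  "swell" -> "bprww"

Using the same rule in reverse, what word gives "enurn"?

e(4)→r(17) and x(23)→m(12) fit y≡23x+3 (mod 26); the inverse of 23 mod 26 is 17. This is an affine cipher: with a=0,…,z=25, each position x becomes (23x+3) mod 26.
Undoing it on enurn: e(4)→17·(4−3)≡17=r; n(13)→17·(13−3)≡14=o; u(20)→17·(20−3)≡3=d; r(17)→17·(17−3)≡4=e; n(13)→17·(13−3)≡14=o (all mod 26).

rodeo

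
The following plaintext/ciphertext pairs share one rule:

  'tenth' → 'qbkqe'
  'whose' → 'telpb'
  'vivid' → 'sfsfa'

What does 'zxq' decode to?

It's a constant shift of +23 (ROT23).
Reversing it on zxq: z−23=c, x−23=a, q−23=t.

cat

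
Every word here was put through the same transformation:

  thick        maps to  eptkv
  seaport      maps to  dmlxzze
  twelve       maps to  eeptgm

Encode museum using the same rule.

Shifts by position in thick: pos 0: t→e (+11), pos 1: h→p (+8), pos 2: i→t (+11), pos 3: c→k (+8) — repeating every 2. It's a Vigenère-style cipher with numeric key [11,8]: position i shifts by key[i mod 2].
For museum: m+11=x, u+8=c, s+11=d, e+8=m, u+11=f, m+8=u.

xcdmfu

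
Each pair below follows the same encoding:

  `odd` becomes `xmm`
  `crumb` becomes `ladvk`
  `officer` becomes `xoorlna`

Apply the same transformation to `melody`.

Compare letters: o→x is +9, d→m is +9, d→m is +9 — a constant shift. Every letter moves 9 places later in the alphabet, wrapping around z→a.
For melody: m+9=v, e+9=n, l+9=u, o+9=x, d+9=m, y+9=h.

vnuxmh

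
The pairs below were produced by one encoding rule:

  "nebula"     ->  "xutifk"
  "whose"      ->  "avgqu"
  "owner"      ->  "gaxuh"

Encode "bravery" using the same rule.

thkruhs

n(13)→x(23) and e(4)→u(20) fit y≡9x+10 (mod 26); the inverse of 9 mod 26 is 3. Each letter's alphabet position (a=0..z=25) is mapped through 9·x+10 mod 26 — an affine cipher.
Applying it to bravery: b(1)→9·1+10≡19=t; r(17)→9·17+10≡7=h; a(0)→9·0+10≡10=k; v(21)→9·21+10≡17=r; e(4)→9·4+10≡20=u; r(17)→9·17+10≡7=h; y(24)→9·24+10≡18=s (all mod 26).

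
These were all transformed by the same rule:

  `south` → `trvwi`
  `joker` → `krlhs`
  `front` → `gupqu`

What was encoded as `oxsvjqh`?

Shifts by position in south: pos 0: s→t (+1), pos 1: o→r (+3), pos 2: u→v (+1), pos 3: t→w (+3) — repeating every 2. It's a Vigenère-style cipher with numeric key [1,3]: position i shifts by key[i mod 2].
Reversing it on oxsvjqh: o−1=n, x−3=u, s−1=r, v−3=s, j−1=i, q−3=n, h−1=g.

nursing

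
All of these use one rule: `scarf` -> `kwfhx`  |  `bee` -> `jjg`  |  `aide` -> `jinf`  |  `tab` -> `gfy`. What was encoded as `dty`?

The output letters match the input read backwards, each shifted +5: scarf reversed is fracs. Two steps: reverse the string, then apply a Caesar shift of +5.
Reversing it on dty: shift back: d−5=y, t−5=o, y−5=t → yot; then reverse → toy.

toy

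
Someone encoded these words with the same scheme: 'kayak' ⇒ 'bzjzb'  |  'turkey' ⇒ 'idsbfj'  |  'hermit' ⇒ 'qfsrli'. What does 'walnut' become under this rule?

This is an affine cipher: with a=0,…,z=25, each position x becomes (21x+25) mod 26.
For walnut: w(22)→21·22+25≡19=t; a(0)→21·0+25≡25=z; l(11)→21·11+25≡22=w; n(13)→21·13+25≡12=m; u(20)→21·20+25≡3=d; t(19)→21·19+25≡8=i (all mod 26).

tzwmdi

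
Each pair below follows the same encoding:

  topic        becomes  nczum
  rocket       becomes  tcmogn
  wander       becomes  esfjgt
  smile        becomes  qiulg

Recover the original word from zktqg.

t(19)→n(13) and o(14)→c(2) fit y≡23x+18 (mod 26); the inverse of 23 mod 26 is 17. This is an affine cipher: with a=0,…,z=25, each position x becomes (23x+18) mod 26.
Decoding zktqg: z(25)→17·(25−18)≡15=p; k(10)→17·(10−18)≡20=u; t(19)→17·(19−18)≡17=r; q(16)→17·(16−18)≡18=s; g(6)→17·(6−18)≡4=e (all mod 26).

purse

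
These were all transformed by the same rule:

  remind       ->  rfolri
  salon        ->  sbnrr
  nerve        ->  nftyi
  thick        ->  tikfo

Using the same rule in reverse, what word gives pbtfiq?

parcel

In remind: r→r is +0, e→f is +1, m→o is +2, i→l is +3 — the shift increases by 1 each position. Letter i (0-indexed) is shifted by i+0, so successive shifts are 0, 1, 2, ….
Undoing it on pbtfiq: p−0=p, b−1=a, t−2=r, f−3=c, i−4=e, q−5=l.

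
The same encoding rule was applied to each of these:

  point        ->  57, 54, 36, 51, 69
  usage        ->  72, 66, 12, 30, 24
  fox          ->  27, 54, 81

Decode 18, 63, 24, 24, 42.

creek

p(#16)→57 and o(#15)→54: differences scale by 3, so n = 3·pos + 9. Each letter becomes 3×(its alphabet position, a=1..z=26) + 9.
Decoding 18, 63, 24, 24, 42: 18→(18−9)÷3=3=c, 63→(63−9)÷3=18=r, 24→(24−9)÷3=5=e, 24→(24−9)÷3=5=e, 42→(42−9)÷3=11=k.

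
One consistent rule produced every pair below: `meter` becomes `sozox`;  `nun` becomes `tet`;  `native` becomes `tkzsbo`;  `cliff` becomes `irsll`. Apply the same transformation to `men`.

The shift depends on letter class: consonant m→s is +6, but vowel e→o is +10. Two shifts are in play — +10 for a/e/i/o/u, +6 for every other letter.
For men: m(cons)+6=s, e(vowel)+10=o, n(cons)+6=t.

sot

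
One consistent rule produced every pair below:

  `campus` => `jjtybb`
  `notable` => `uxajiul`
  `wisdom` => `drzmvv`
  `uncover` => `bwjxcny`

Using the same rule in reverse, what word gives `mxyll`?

Shifts by position in campus: pos 0: c→j (+7), pos 1: a→j (+9), pos 2: m→t (+7), pos 3: p→y (+9) — repeating every 2. The shifts repeat in a cycle of length 2: positions 0,1,… shift by +7, +9, then the pattern repeats.
Reversing it on mxyll: m−7=f, x−9=o, y−7=r, l−9=c, l−7=e.

force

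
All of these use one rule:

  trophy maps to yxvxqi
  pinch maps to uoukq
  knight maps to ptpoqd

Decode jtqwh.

enjoy

The shift increases by 1 at each position, starting from +5: 5, 6, 7, ….
Decoding jtqwh: j−5=e, t−6=n, q−7=j, w−8=o, h−9=y.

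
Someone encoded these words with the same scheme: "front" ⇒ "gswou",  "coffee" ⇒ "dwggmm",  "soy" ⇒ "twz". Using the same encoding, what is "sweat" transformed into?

txmiu

The shift depends on letter class: consonant f→g is +1, but vowel o→w is +8. Two shifts are in play — +8 for a/e/i/o/u, +1 for every other letter.
On sweat: s(cons)+1=t, w(cons)+1=x, e(vowel)+8=m, a(vowel)+8=i, t(cons)+1=u.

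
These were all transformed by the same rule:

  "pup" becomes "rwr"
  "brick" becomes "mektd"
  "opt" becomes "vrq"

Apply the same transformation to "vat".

vcx

The output letters match the input read backwards, each shifted +2: pup reversed is pup. Read the word backwards and shift each letter +2.
Applying it to vat: reverse → tav; then shift: t+2=v, a+2=c, v+2=x.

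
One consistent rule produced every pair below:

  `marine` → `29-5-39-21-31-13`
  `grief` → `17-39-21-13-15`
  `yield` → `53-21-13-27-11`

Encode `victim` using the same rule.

m(#13)→29 and a(#1)→5: differences scale by 2, so n = 2·pos + 3. With a=1..z=26, the number is 2·pos + 3.
On victim: v=22→47, i=9→21, c=3→9, t=20→43, i=9→21, m=13→29.

47-21-9-43-21-29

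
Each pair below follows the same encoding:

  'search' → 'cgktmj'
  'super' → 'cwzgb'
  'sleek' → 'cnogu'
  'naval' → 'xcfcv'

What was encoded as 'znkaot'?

It's a Vigenère-style cipher with numeric key [10,2]: position i shifts by key[i mod 2].
Decoding znkaot: z−10=p, n−2=l, k−10=a, a−2=y, o−10=e, t−2=r.

player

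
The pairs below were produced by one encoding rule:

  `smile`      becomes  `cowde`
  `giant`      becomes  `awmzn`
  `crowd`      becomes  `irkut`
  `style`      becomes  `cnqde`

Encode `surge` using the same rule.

This is an affine cipher: with a=0,…,z=25, each position x becomes (11x+12) mod 26.
On surge: s(18)→11·18+12≡2=c; u(20)→11·20+12≡24=y; r(17)→11·17+12≡17=r; g(6)→11·6+12≡0=a; e(4)→11·4+12≡4=e (all mod 26).

cyrae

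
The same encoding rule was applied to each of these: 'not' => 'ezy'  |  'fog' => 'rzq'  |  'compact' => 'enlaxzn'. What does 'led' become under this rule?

opw

The output letters match the input read backwards, each shifted +11: not reversed is ton. The word is reversed, then every letter is shifted forward by 11.
For led: reverse → del; then shift: d+11=o, e+11=p, l+11=w.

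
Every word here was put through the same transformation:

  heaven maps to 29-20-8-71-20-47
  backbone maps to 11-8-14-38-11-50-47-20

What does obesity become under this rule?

Each letter becomes 3×(its alphabet position, a=1..z=26) + 5.
Applying it to obesity: o=15→50, b=2→11, e=5→20, s=19→62, i=9→32, t=20→65, y=25→80.

50-11-20-62-32-65-80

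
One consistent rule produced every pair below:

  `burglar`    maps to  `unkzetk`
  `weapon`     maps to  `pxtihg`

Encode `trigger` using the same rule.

mkbzzxk

Compare letters: b→u is +19, u→n is +19, r→k is +19 — a constant shift. Each letter is shifted forward by 19 in the alphabet (a Caesar shift of +19).
For trigger: t+19=m, r+19=k, i+19=b, g+19=z, g+19=z, e+19=x, r+19=k.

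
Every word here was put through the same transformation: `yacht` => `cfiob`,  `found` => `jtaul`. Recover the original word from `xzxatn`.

In yacht: y→c is +4, a→f is +5, c→i is +6, h→o is +7 — the shift increases by 1 each position. The shift increases by 1 at each position, starting from +4: 4, 5, 6, ….
Decoding xzxatn: x−4=t, z−5=u, x−6=r, a−7=t, t−8=l, n−9=e.

turtle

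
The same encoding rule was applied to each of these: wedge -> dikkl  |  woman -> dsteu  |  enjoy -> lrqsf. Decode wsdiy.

Shifts by position in wedge: pos 0: w→d (+7), pos 1: e→i (+4), pos 2: d→k (+7), pos 3: g→k (+4) — repeating every 2. A repeating key of period 2 is used — shifts +7, +4 over and over.
Decoding wsdiy: w−7=p, s−4=o, d−7=w, i−4=e, y−7=r.

power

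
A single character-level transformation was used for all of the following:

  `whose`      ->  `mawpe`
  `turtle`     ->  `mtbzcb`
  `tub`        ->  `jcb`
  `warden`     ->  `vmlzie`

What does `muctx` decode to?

The output letters match the input read backwards, each shifted +8: whose reversed is esohw. The word is reversed, then every letter is shifted forward by 8.
Reversing it on muctx: shift back: m−8=e, u−8=m, c−8=u, t−8=l, x−8=p → emulp; then reverse → plume.

plume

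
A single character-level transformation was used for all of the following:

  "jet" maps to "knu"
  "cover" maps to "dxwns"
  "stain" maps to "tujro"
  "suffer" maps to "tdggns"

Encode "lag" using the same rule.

The shift depends on letter class: consonant j→k is +1, but vowel e→n is +9. Vowels shift forward by 9 and consonants shift forward by 1.
Applying it to lag: l(cons)+1=m, a(vowel)+9=j, g(cons)+1=h.

mjh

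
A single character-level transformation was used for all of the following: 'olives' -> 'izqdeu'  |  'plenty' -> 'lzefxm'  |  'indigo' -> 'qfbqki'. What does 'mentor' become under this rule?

cefxir

o(14)→i(8) and l(11)→z(25) fit y≡3x+18 (mod 26); the inverse of 3 mod 26 is 9. Each letter's alphabet position (a=0..z=25) is mapped through 3·x+18 mod 26 — an affine cipher.
Applying it to mentor: m(12)→3·12+18≡2=c; e(4)→3·4+18≡4=e; n(13)→3·13+18≡5=f; t(19)→3·19+18≡23=x; o(14)→3·14+18≡8=i; r(17)→3·17+18≡17=r (all mod 26).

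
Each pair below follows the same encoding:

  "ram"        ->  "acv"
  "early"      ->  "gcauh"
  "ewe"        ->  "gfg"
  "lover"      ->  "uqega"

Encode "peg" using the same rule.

ygp

The shift depends on letter class: consonant r→a is +9, but vowel a→c is +2. Two shifts are in play — +2 for a/e/i/o/u, +9 for every other letter.
Applying it to peg: p(cons)+9=y, e(vowel)+2=g, g(cons)+9=p.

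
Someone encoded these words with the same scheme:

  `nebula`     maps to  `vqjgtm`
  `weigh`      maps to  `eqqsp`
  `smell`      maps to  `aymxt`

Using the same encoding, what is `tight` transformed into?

buotb

Shifts by position in nebula: pos 0: n→v (+8), pos 1: e→q (+12), pos 2: b→j (+8), pos 3: u→g (+12) — repeating every 2. It's a Vigenère-style cipher with numeric key [8,12]: position i shifts by key[i mod 2].
For tight: t+8=b, i+12=u, g+8=o, h+12=t, t+8=b.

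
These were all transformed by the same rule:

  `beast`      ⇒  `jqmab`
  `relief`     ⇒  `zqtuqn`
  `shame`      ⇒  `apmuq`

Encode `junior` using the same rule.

The shift depends on letter class: consonant b→j is +8, but vowel e→q is +12. Vowels shift forward by 12 and consonants shift forward by 8.
Applying it to junior: j(cons)+8=r, u(vowel)+12=g, n(cons)+8=v, i(vowel)+12=u, o(vowel)+12=a, r(cons)+8=z.

rgvuaz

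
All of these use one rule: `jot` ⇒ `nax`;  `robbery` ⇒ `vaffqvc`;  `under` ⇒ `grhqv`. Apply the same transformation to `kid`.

Two shifts are in play — +12 for a/e/i/o/u, +4 for every other letter.
On kid: k(cons)+4=o, i(vowel)+12=u, d(cons)+4=h.

ouh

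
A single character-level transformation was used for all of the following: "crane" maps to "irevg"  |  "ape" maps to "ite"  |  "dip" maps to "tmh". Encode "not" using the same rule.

The output letters match the input read backwards, each shifted +4: crane reversed is enarc. Two steps: reverse the string, then apply a Caesar shift of +4.
For not: reverse → ton; then shift: t+4=x, o+4=s, n+4=r.

xsr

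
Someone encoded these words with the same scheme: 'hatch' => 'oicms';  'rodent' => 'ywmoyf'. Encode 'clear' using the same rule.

jtnkc

Letter i (0-indexed) is shifted by i+7, so successive shifts are 7, 8, 9, ….
Applying it to clear: c+7=j, l+8=t, e+9=n, a+10=k, r+11=c.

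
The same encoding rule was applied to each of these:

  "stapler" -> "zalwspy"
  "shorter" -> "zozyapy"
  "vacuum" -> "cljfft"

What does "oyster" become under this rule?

The rule splits by letter class: vowels +11, consonants +7.
Applying it to oyster: o(vowel)+11=z, y(cons)+7=f, s(cons)+7=z, t(cons)+7=a, e(vowel)+11=p, r(cons)+7=y.

zfzapy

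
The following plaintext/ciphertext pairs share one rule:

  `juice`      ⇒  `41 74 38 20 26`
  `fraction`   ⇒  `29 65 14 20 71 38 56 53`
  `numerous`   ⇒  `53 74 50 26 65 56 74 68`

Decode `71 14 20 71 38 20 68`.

tactics

j(#10)→41 and u(#21)→74: differences scale by 3, so n = 3·pos + 11. With a=1..z=26, the number is 3·pos + 11.
Decoding 71 14 20 71 38 20 68: 71→(71−11)÷3=20=t, 14→(14−11)÷3=1=a, 20→(20−11)÷3=3=c, 71→(71−11)÷3=20=t, 38→(38−11)÷3=9=i, 20→(20−11)÷3=3=c, 68→(68−11)÷3=19=s.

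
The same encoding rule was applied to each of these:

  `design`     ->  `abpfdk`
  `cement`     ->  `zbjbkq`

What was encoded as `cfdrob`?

figure

Every letter moves 23 places later in the alphabet, wrapping around z→a.
Decoding cfdrob: c−23=f, f−23=i, d−23=g, r−23=u, o−23=r, b−23=e.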